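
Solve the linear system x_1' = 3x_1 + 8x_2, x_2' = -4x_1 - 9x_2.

x_1(t) = 2c_1e^(-t) + c_2e^(-5t), x_2(t) = -c_1e^(-t) - c_2e^(-5t)

Coefficient matrix A = [[3, 8], [-4, -9]].
Characteristic polynomial det(A - λI) = λ^2 + 6λ + 5 = 0.
Eigenvalues λ = -1, -5.
For λ=-1: (A-λI) row 1 is [4, 8], so an eigenvector is (2, -1).
For λ=-5: (A-λI) row 1 is [8, 8], so an eigenvector is (1, -1).
General solution: c_1e^(-t)(2,-1) + c_2e^(-5t)(1,-1).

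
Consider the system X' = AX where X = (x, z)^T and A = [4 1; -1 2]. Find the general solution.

Coefficient matrix A = [[4, 1], [-1, 2]].
Characteristic polynomial det(A - λI) = λ^2 - 6λ + 9 = 0.
Single eigenvalue λ = 3 with algebraic multiplicity 2.
Eigenvector v = (1,-1); generalized eigenvector w with (A-λI)w=v is (3,-2).
General solution: e^(3t)[c_1·v + c_2·(t·v + w)].

x(t) = c_1e^(3t) + c_2te^(3t) + 3c_2e^(3t), z(t) = -c_1e^(3t) - c_2te^(3t) - 2c_2e^(3t)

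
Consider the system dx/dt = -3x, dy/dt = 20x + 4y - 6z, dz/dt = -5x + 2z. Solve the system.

x(t) = C_1e^(-3t), y(t) = -2C_1e^(-3t) + 3C_2e^(2t) - C_3e^(4t), z(t) = C_1e^(-3t) + C_2e^(2t)

Coefficient matrix A = [[-3, 0, 0], [20, 4, -6], [-5, 0, 2]].
det(A - λI) = 0 gives eigenvalues λ = -3, 2, 4.
For λ=-3: eigenvector (1,-2,1).
For λ=2: eigenvector (0,3,1).
For λ=4: eigenvector (0,-1,0).
General solution: C_1e^(-3t)(1,-2,1) + C_2e^(2t)(0,3,1) + C_3e^(4t)(0,-1,0).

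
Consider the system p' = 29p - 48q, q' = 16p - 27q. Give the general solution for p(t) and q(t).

Coefficient matrix A = [[29, -48], [16, -27]].
Characteristic polynomial det(A - λI) = λ^2 - 2λ - 15 = 0.
Eigenvalues λ = 5, -3.
For λ=5: (A-λI) row 1 is [24, -48], so an eigenvector is (-2, -1).
For λ=-3: (A-λI) row 1 is [32, -48], so an eigenvector is (3, 2).
General solution: c_1e^(5t)(-2,-1) + c_2e^(-3t)(3,2).

p(t) = -2c_1e^(5t) + 3c_2e^(-3t), q(t) = -c_1e^(5t) + 2c_2e^(-3t)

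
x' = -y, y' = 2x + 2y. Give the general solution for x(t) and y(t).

Coefficient matrix A = [[0, -1], [2, 2]].
Characteristic polynomial det(A - λI) = λ^2 - 2λ + 2 = 0.
Eigenvalues λ = 1 ± i (complex conjugate pair).
For λ=1+i: an eigenvector is (0,1) - i(-1,1) = (0 + i, 1 - i).
A real fundamental pair from Re and Im of e^((1+i)t)v: X_1 = e^(t)(cos(t)·(0,1) + sin(t)·(-1,1)), X_2 = e^(t)(sin(t)·(0,1) - cos(t)·(-1,1)).
General solution: C_1X_1 + C_2X_2.

x(t) = -C_1e^(t)sin(t) + C_2e^(t)cos(t), y(t) = C_1e^(t)sin(t) + C_1e^(t)cos(t) + C_2e^(t)sin(t) - C_2e^(t)cos(t)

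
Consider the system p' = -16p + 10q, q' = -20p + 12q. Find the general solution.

p(t) = -C_1e^(-2t)sin(2t) - 2C_1e^(-2t)cos(2t) - 2C_2e^(-2t)sin(2t) + C_2e^(-2t)cos(2t), q(t) = -C_1e^(-2t)sin(2t) - 3C_1e^(-2t)cos(2t) - 3C_2e^(-2t)sin(2t) + C_2e^(-2t)cos(2t)

Coefficient matrix A = [[-16, 10], [-20, 12]].
Characteristic polynomial det(A - λI) = λ^2 + 4λ + 8 = 0.
Eigenvalues λ = -2 ± 2i (complex conjugate pair).
For λ=-2+2i: an eigenvector is (-2,-3) - i(-1,-1) = (-2 + i, -3 + i).
A real fundamental pair from Re and Im of e^((-2+2i)t)v: X_1 = e^(-2t)(cos(2t)·(-2,-3) + sin(2t)·(-1,-1)), X_2 = e^(-2t)(sin(2t)·(-2,-3) - cos(2t)·(-1,-1)).
General solution: C_1X_1 + C_2X_2.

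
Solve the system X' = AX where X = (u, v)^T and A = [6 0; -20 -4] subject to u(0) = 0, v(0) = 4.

u(t) = 0, v(t) = 4e^(-4t)

Coefficient matrix A = [[6, 0], [-20, -4]].
Characteristic polynomial det(A - λI) = λ^2 - 2λ - 24 = 0.
Eigenvalues λ = -4, 6.
For λ=-4: (A-λI) row 1 is [10, 0], so an eigenvector is (0, -1).
For λ=6: (A-λI) row 2 is [-20, -10], so an eigenvector is (-1, 2).
General solution: K_1e^(-4t)(0,-1) + K_2e^(6t)(-1,2).
Applying u(0)=0, v(0)=4 gives K_1=-4, K_2=0.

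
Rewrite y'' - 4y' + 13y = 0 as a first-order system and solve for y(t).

y(t) = c_1e^(2t)cos(3t) + c_2e^(2t)sin(3t)

Let x_1 = y, x_2 = y'. Then x_1' = x_2 and x_2' = -13x_1 + 4x_2.
A = [[0,1],[-13,4]]; det(A-λI) = λ^2 - 4λ + 13.
Eigenvalues λ = 2 ± 3i.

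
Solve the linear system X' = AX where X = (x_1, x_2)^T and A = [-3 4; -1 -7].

x_1(t) = 2C_1e^(-5t) + 2C_2te^(-5t) - C_2e^(-5t), x_2(t) = -C_1e^(-5t) - C_2te^(-5t) + C_2e^(-5t)

Coefficient matrix A = [[-3, 4], [-1, -7]].
Characteristic polynomial det(A - λI) = λ^2 + 10λ + 25 = 0.
Single eigenvalue λ = -5 with algebraic multiplicity 2.
Eigenvector v = (2,-1); generalized eigenvector w with (A-λI)w=v is (-1,1).
General solution: e^(-5t)[C_1·v + C_2·(t·v + w)].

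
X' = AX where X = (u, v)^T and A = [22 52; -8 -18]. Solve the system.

u(t) = 3C_1e^(2t)sin(4t) - 2C_1e^(2t)cos(4t) - 2C_2e^(2t)sin(4t) - 3C_2e^(2t)cos(4t), v(t) = -C_1e^(2t)sin(4t) + C_1e^(2t)cos(4t) + C_2e^(2t)sin(4t) + C_2e^(2t)cos(4t)

Coefficient matrix A = [[22, 52], [-8, -18]].
Characteristic polynomial det(A - λI) = λ^2 - 4λ + 20 = 0.
Eigenvalues λ = 2 ± 4i (complex conjugate pair).
For λ=2+4i: an eigenvector is (-2,1) - i(3,-1) = (-2 - 3i, 1 + i).
A real fundamental pair from Re and Im of e^((2+4i)t)v: X_1 = e^(2t)(cos(4t)·(-2,1) + sin(4t)·(3,-1)), X_2 = e^(2t)(sin(4t)·(-2,1) - cos(4t)·(3,-1)).
General solution: C_1X_1 + C_2X_2.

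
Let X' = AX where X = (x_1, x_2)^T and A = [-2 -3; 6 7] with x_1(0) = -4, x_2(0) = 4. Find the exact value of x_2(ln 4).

16

A = [[-2,-3],[6,7]]; eigenvalues λ = 1, 4.
Eigenvectors: (-1,1) for λ=1, (-1,2) for λ=4.
From the initial condition, c_1 = 4, c_2 = 0.
x_2(ln 4) = (4)(4^1)(1) + (0)(4^4)(2) = 16.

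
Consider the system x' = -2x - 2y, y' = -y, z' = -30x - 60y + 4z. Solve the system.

Coefficient matrix A = [[-2, -2, 0], [0, -1, 0], [-30, -60, 4]].
det(A - λI) = 0 gives eigenvalues λ = -2, -1, 4.
For λ=-2: eigenvector (1,0,5).
For λ=-1: eigenvector (-2,1,0).
For λ=4: eigenvector (0,0,1).
General solution: c_1e^(-2t)(1,0,5) + c_2e^(-t)(-2,1,0) + c_3e^(4t)(0,0,1).

x(t) = c_1e^(-2t) - 2c_2e^(-t), y(t) = c_2e^(-t), z(t) = 5c_1e^(-2t) + c_3e^(4t)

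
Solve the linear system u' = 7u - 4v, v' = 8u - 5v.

u(t) = -c_1e^(-t) - c_2e^(3t), v(t) = -2c_1e^(-t) - c_2e^(3t)

Coefficient matrix A = [[7, -4], [8, -5]].
Characteristic polynomial det(A - λI) = λ^2 - 2λ - 3 = 0.
Eigenvalues λ = -1, 3.
For λ=-1: (A-λI) row 1 is [8, -4], so an eigenvector is (-1, -2).
For λ=3: (A-λI) row 1 is [4, -4], so an eigenvector is (-1, -1).
General solution: c_1e^(-t)(-1,-2) + c_2e^(3t)(-1,-1).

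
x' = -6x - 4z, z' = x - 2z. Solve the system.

Coefficient matrix A = [[-6, -4], [1, -2]].
Characteristic polynomial det(A - λI) = λ^2 + 8λ + 16 = 0.
Single eigenvalue λ = -4 with algebraic multiplicity 2.
Eigenvector v = (2,-1); generalized eigenvector w with (A-λI)w=v is (1,-1).
General solution: e^(-4t)[K_1·v + K_2·(t·v + w)].

x(t) = 2K_1e^(-4t) + 2K_2te^(-4t) + K_2e^(-4t), z(t) = -K_1e^(-4t) - K_2te^(-4t) - K_2e^(-4t)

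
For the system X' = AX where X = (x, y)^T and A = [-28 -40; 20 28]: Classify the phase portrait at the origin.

A = [[-28,-40],[20,28]]; det(A-λI) = λ^2 + 16.
λ = 0 ± 4i: zero real part.

center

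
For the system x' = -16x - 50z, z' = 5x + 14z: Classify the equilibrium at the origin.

A = [[-16,-50],[5,14]]; det(A-λI) = λ^2 + 2λ + 26.
λ = -1 ± 5i: negative real part.

stable spiral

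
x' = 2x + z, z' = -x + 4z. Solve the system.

Coefficient matrix A = [[2, 1], [-1, 4]].
Characteristic polynomial det(A - λI) = λ^2 - 6λ + 9 = 0.
Single eigenvalue λ = 3 with algebraic multiplicity 2.
Eigenvector v = (1,1); generalized eigenvector w with (A-λI)w=v is (2,3).
General solution: e^(3t)[c_1·v + c_2·(t·v + w)].

x(t) = c_1e^(3t) + c_2te^(3t) + 2c_2e^(3t), z(t) = c_1e^(3t) + c_2te^(3t) + 3c_2e^(3t)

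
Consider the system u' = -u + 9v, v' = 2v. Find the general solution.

u(t) = c_1e^(-t) + 3c_2e^(2t), v(t) = c_2e^(2t)

Coefficient matrix A = [[-1, 9], [0, 2]].
Characteristic polynomial det(A - λI) = λ^2 - λ - 2 = 0.
Eigenvalues λ = -1, 2.
For λ=-1: (A-λI) row 1 is [0, 9], so an eigenvector is (1, 0).
For λ=2: (A-λI) row 1 is [-3, 9], so an eigenvector is (3, 1).
General solution: c_1e^(-t)(1,0) + c_2e^(2t)(3,1).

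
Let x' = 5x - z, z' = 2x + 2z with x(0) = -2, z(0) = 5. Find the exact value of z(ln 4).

A = [[5,-1],[2,2]]; eigenvalues λ = 4, 3.
Eigenvectors: (1,1) for λ=4, (-1,-2) for λ=3.
From the initial condition, c_1 = -9, c_2 = -7.
z(ln 4) = (-9)(4^4)(1) + (-7)(4^3)(-2) = -1408.

-1408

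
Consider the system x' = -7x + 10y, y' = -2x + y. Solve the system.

Coefficient matrix A = [[-7, 10], [-2, 1]].
Characteristic polynomial det(A - λI) = λ^2 + 6λ + 13 = 0.
Eigenvalues λ = -3 ± 2i (complex conjugate pair).
For λ=-3+2i: an eigenvector is (2,1) - i(1,0) = (2 - i, 1).
A real fundamental pair from Re and Im of e^((-3+2i)t)v: X_1 = e^(-3t)(cos(2t)·(2,1) + sin(2t)·(1,0)), X_2 = e^(-3t)(sin(2t)·(2,1) - cos(2t)·(1,0)).
General solution: K_1X_1 + K_2X_2.

x(t) = K_1e^(-3t)sin(2t) + 2K_1e^(-3t)cos(2t) + 2K_2e^(-3t)sin(2t) - K_2e^(-3t)cos(2t), y(t) = K_1e^(-3t)cos(2t) + K_2e^(-3t)sin(2t)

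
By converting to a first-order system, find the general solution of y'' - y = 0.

y(t) = K_1e^(-t) + K_2e^(t)

Let x_1 = y, x_2 = y'. Then x_1' = x_2 and x_2' = x_1.
A = [[0,1],[1,0]]; det(A-λI) = λ^2 - 1.
Eigenvalues λ = -1, 1 with eigenvectors (1,-1), (1,1).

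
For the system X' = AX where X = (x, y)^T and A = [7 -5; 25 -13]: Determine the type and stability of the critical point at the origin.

stable spiral

A = [[7,-5],[25,-13]]; det(A-λI) = λ^2 + 6λ + 34.
λ = -3 ± 5i: negative real part.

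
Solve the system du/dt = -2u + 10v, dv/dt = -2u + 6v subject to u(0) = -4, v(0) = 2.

u(t) = 18e^(2t)sin(2t) - 4e^(2t)cos(2t), v(t) = 8e^(2t)sin(2t) + 2e^(2t)cos(2t)

Coefficient matrix A = [[-2, 10], [-2, 6]].
Characteristic polynomial det(A - λI) = λ^2 - 4λ + 8 = 0.
Eigenvalues λ = 2 ± 2i (complex conjugate pair).
For λ=2+2i: an eigenvector is (2,1) - i(1,0) = (2 - i, 1).
A real fundamental pair from Re and Im of e^((2+2i)t)v: X_1 = e^(2t)(cos(2t)·(2,1) + sin(2t)·(1,0)), X_2 = e^(2t)(sin(2t)·(2,1) - cos(2t)·(1,0)).
General solution: C_1X_1 + C_2X_2.
Applying u(0)=-4, v(0)=2 gives C_1=2, C_2=8.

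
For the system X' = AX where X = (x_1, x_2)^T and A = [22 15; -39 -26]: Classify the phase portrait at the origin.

A = [[22,15],[-39,-26]]; det(A-λI) = λ^2 + 4λ + 13.
λ = -2 ± 3i: negative real part.

stable spiral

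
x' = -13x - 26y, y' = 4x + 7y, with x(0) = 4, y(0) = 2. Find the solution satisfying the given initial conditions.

Coefficient matrix A = [[-13, -26], [4, 7]].
Characteristic polynomial det(A - λI) = λ^2 + 6λ + 13 = 0.
Eigenvalues λ = -3 ± 2i (complex conjugate pair).
For λ=-3+2i: an eigenvector is (2,-1) - i(3,-1) = (2 - 3i, -1 + i).
A real fundamental pair from Re and Im of e^((-3+2i)t)v: X_1 = e^(-3t)(cos(2t)·(2,-1) + sin(2t)·(3,-1)), X_2 = e^(-3t)(sin(2t)·(2,-1) - cos(2t)·(3,-1)).
General solution: C_1X_1 + C_2X_2.
Applying x(0)=4, y(0)=2 gives C_1=-10, C_2=-8.

x(t) = -46e^(-3t)sin(2t) + 4e^(-3t)cos(2t), y(t) = 18e^(-3t)sin(2t) + 2e^(-3t)cos(2t)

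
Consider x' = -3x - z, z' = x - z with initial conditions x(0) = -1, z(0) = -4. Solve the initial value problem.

Coefficient matrix A = [[-3, -1], [1, -1]].
Characteristic polynomial det(A - λI) = λ^2 + 4λ + 4 = 0.
Single eigenvalue λ = -2 with algebraic multiplicity 2.
Eigenvector v = (-1,1); generalized eigenvector w with (A-λI)w=v is (3,-2).
General solution: e^(-2t)[C_1·v + C_2·(t·v + w)].
Applying x(0)=-1, z(0)=-4 gives C_1=-14, C_2=-5.

x(t) = 5te^(-2t) - e^(-2t), z(t) = -5te^(-2t) - 4e^(-2t)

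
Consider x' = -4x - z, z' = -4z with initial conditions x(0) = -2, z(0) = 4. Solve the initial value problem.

x(t) = -4te^(-4t) - 2e^(-4t), z(t) = 4e^(-4t)

Coefficient matrix A = [[-4, -1], [0, -4]].
Characteristic polynomial det(A - λI) = λ^2 + 8λ + 16 = 0.
Single eigenvalue λ = -4 with algebraic multiplicity 2.
Eigenvector v = (1,0); generalized eigenvector w with (A-λI)w=v is (-1,-1).
General solution: e^(-4t)[c_1·v + c_2·(t·v + w)].
Applying x(0)=-2, z(0)=4 gives c_1=-6, c_2=-4.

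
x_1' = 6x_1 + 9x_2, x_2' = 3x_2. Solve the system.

Coefficient matrix A = [[6, 9], [0, 3]].
Characteristic polynomial det(A - λI) = λ^2 - 9λ + 18 = 0.
Eigenvalues λ = 6, 3.
For λ=6: (A-λI) row 1 is [0, 9], so an eigenvector is (-1, 0).
For λ=3: (A-λI) row 1 is [3, 9], so an eigenvector is (3, -1).
General solution: c_1e^(6t)(-1,0) + c_2e^(3t)(3,-1).

x_1(t) = -c_1e^(6t) + 3c_2e^(3t), x_2(t) = -c_2e^(3t)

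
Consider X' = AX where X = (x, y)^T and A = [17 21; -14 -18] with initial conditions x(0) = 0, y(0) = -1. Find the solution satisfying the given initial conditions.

x(t) = -3e^(3t) + 3e^(-4t), y(t) = 2e^(3t) - 3e^(-4t)

Coefficient matrix A = [[17, 21], [-14, -18]].
Characteristic polynomial det(A - λI) = λ^2 + λ - 12 = 0.
Eigenvalues λ = 3, -4.
For λ=3: (A-λI) row 1 is [14, 21], so an eigenvector is (-3, 2).
For λ=-4: (A-λI) row 1 is [21, 21], so an eigenvector is (1, -1).
General solution: c_1e^(3t)(-3,2) + c_2e^(-4t)(1,-1).
Applying x(0)=0, y(0)=-1 gives c_1=1, c_2=3.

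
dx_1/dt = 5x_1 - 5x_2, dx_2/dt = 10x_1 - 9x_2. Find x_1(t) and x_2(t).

Coefficient matrix A = [[5, -5], [10, -9]].
Characteristic polynomial det(A - λI) = λ^2 + 4λ + 5 = 0.
Eigenvalues λ = -2 ± i (complex conjugate pair).
For λ=-2+i: an eigenvector is (-2,-3) - i(1,1) = (-2 - i, -3 - i).
A real fundamental pair from Re and Im of e^((-2+i)t)v: X_1 = e^(-2t)(cos(t)·(-2,-3) + sin(t)·(1,1)), X_2 = e^(-2t)(sin(t)·(-2,-3) - cos(t)·(1,1)).
General solution: c_1X_1 + c_2X_2.

x_1(t) = c_1e^(-2t)sin(t) - 2c_1e^(-2t)cos(t) - 2c_2e^(-2t)sin(t) - c_2e^(-2t)cos(t), x_2(t) = c_1e^(-2t)sin(t) - 3c_1e^(-2t)cos(t) - 3c_2e^(-2t)sin(t) - c_2e^(-2t)cos(t)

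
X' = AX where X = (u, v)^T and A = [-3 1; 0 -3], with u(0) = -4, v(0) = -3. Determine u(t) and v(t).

Coefficient matrix A = [[-3, 1], [0, -3]].
Characteristic polynomial det(A - λI) = λ^2 + 6λ + 9 = 0.
Single eigenvalue λ = -3 with algebraic multiplicity 2.
Eigenvector v = (-1,0); generalized eigenvector w with (A-λI)w=v is (-3,-1).
General solution: e^(-3t)[K_1·v + K_2·(t·v + w)].
Applying u(0)=-4, v(0)=-3 gives K_1=-5, K_2=3.

u(t) = -3te^(-3t) - 4e^(-3t), v(t) = -3e^(-3t)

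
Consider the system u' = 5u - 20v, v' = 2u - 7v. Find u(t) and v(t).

u(t) = -C_1e^(-t)sin(2t) + 3C_1e^(-t)cos(2t) + 3C_2e^(-t)sin(2t) + C_2e^(-t)cos(2t), v(t) = C_1e^(-t)cos(2t) + C_2e^(-t)sin(2t)

Coefficient matrix A = [[5, -20], [2, -7]].
Characteristic polynomial det(A - λI) = λ^2 + 2λ + 5 = 0.
Eigenvalues λ = -1 ± 2i (complex conjugate pair).
For λ=-1+2i: an eigenvector is (3,1) - i(-1,0) = (3 + i, 1).
A real fundamental pair from Re and Im of e^((-1+2i)t)v: X_1 = e^(-t)(cos(2t)·(3,1) + sin(2t)·(-1,0)), X_2 = e^(-t)(sin(2t)·(3,1) - cos(2t)·(-1,0)).
General solution: C_1X_1 + C_2X_2.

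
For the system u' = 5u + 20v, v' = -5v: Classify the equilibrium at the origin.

A = [[5,20],[0,-5]]; det(A-λI) = λ^2 - 25.
λ = 5, -5: opposite signs.

saddle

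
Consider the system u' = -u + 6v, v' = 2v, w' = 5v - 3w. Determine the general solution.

Coefficient matrix A = [[-1, 6, 0], [0, 2, 0], [0, 5, -3]].
det(A - λI) = 0 gives eigenvalues λ = -1, 2, -3.
For λ=-1: eigenvector (1,0,0).
For λ=2: eigenvector (2,1,1).
For λ=-3: eigenvector (0,0,1).
General solution: c_1e^(-t)(1,0,0) + c_2e^(2t)(2,1,1) + c_3e^(-3t)(0,0,1).

u(t) = c_1e^(-t) + 2c_2e^(2t), v(t) = c_2e^(2t), w(t) = c_2e^(2t) + c_3e^(-3t)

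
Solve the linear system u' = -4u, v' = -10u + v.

Coefficient matrix A = [[-4, 0], [-10, 1]].
Characteristic polynomial det(A - λI) = λ^2 + 3λ - 4 = 0.
Eigenvalues λ = -4, 1.
For λ=-4: (A-λI) row 2 is [-10, 5], so an eigenvector is (1, 2).
For λ=1: (A-λI) row 1 is [-5, 0], so an eigenvector is (0, -1).
General solution: C_1e^(-4t)(1,2) + C_2e^(t)(0,-1).

u(t) = C_1e^(-4t), v(t) = 2C_1e^(-4t) - C_2e^(t)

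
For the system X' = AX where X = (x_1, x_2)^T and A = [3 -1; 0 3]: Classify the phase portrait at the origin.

unstable improper node

A = [[3,-1],[0,3]]; det(A-λI) = λ^2 - 6λ + 9.
repeated λ = 3 with a single eigenvector.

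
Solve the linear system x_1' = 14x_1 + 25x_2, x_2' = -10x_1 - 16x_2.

Coefficient matrix A = [[14, 25], [-10, -16]].
Characteristic polynomial det(A - λI) = λ^2 + 2λ + 26 = 0.
Eigenvalues λ = -1 ± 5i (complex conjugate pair).
For λ=-1+5i: an eigenvector is (-2,1) - i(-1,1) = (-2 + i, 1 - i).
A real fundamental pair from Re and Im of e^((-1+5i)t)v: X_1 = e^(-t)(cos(5t)·(-2,1) + sin(5t)·(-1,1)), X_2 = e^(-t)(sin(5t)·(-2,1) - cos(5t)·(-1,1)).
General solution: K_1X_1 + K_2X_2.

x_1(t) = -K_1e^(-t)sin(5t) - 2K_1e^(-t)cos(5t) - 2K_2e^(-t)sin(5t) + K_2e^(-t)cos(5t), x_2(t) = K_1e^(-t)sin(5t) + K_1e^(-t)cos(5t) + K_2e^(-t)sin(5t) - K_2e^(-t)cos(5t)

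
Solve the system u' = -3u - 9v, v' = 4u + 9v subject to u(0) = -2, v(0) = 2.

Coefficient matrix A = [[-3, -9], [4, 9]].
Characteristic polynomial det(A - λI) = λ^2 - 6λ + 9 = 0.
Single eigenvalue λ = 3 with algebraic multiplicity 2.
Eigenvector v = (3,-2); generalized eigenvector w with (A-λI)w=v is (-2,1).
General solution: e^(3t)[c_1·v + c_2·(t·v + w)].
Applying u(0)=-2, v(0)=2 gives c_1=-2, c_2=-2.

u(t) = -6te^(3t) - 2e^(3t), v(t) = 4te^(3t) + 2e^(3t)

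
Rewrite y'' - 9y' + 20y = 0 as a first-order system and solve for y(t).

Let x_1 = y, x_2 = y'. Then x_1' = x_2 and x_2' = -20x_1 + 9x_2.
A = [[0,1],[-20,9]]; det(A-λI) = λ^2 - 9λ + 20.
Eigenvalues λ = 5, 4 with eigenvectors (1,5), (1,4).

y(t) = C_1e^(5t) + C_2e^(4t)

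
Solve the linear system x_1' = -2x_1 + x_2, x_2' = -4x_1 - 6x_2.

Coefficient matrix A = [[-2, 1], [-4, -6]].
Characteristic polynomial det(A - λI) = λ^2 + 8λ + 16 = 0.
Single eigenvalue λ = -4 with algebraic multiplicity 2.
Eigenvector v = (1,-2); generalized eigenvector w with (A-λI)w=v is (1,-1).
General solution: e^(-4t)[K_1·v + K_2·(t·v + w)].

x_1(t) = K_1e^(-4t) + K_2te^(-4t) + K_2e^(-4t), x_2(t) = -2K_1e^(-4t) - 2K_2te^(-4t) - K_2e^(-4t)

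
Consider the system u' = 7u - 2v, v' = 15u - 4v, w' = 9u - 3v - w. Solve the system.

Coefficient matrix A = [[7, -2, 0], [15, -4, 0], [9, -3, -1]].
det(A - λI) = 0 gives eigenvalues λ = 1, 2, -1.
For λ=1: eigenvector (1,3,0).
For λ=2: eigenvector (-2,-5,-1).
For λ=-1: eigenvector (0,0,1).
General solution: K_1e^(t)(1,3,0) + K_2e^(2t)(-2,-5,-1) + K_3e^(-t)(0,0,1).

u(t) = K_1e^(t) - 2K_2e^(2t), v(t) = 3K_1e^(t) - 5K_2e^(2t), w(t) = -K_2e^(2t) + K_3e^(-t)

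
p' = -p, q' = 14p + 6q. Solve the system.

p(t) = K_2e^(-t), q(t) = -K_1e^(6t) - 2K_2e^(-t)

Coefficient matrix A = [[-1, 0], [14, 6]].
Characteristic polynomial det(A - λI) = λ^2 - 5λ - 6 = 0.
Eigenvalues λ = 6, -1.
For λ=6: (A-λI) row 1 is [-7, 0], so an eigenvector is (0, -1).
For λ=-1: (A-λI) row 2 is [14, 7], so an eigenvector is (1, -2).
General solution: K_1e^(6t)(0,-1) + K_2e^(-t)(1,-2).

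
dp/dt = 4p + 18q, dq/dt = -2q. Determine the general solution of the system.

p(t) = -c_1e^(4t) - 3c_2e^(-2t), q(t) = c_2e^(-2t)

Coefficient matrix A = [[4, 18], [0, -2]].
Characteristic polynomial det(A - λI) = λ^2 - 2λ - 8 = 0.
Eigenvalues λ = 4, -2.
For λ=4: (A-λI) row 1 is [0, 18], so an eigenvector is (-1, 0).
For λ=-2: (A-λI) row 1 is [6, 18], so an eigenvector is (-3, 1).
General solution: c_1e^(4t)(-1,0) + c_2e^(-2t)(-3,1).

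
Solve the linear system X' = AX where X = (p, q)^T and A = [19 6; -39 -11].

p(t) = c_1e^(4t)sin(3t) + c_1e^(4t)cos(3t) + c_2e^(4t)sin(3t) - c_2e^(4t)cos(3t), q(t) = -3c_1e^(4t)sin(3t) - 2c_1e^(4t)cos(3t) - 2c_2e^(4t)sin(3t) + 3c_2e^(4t)cos(3t)

Coefficient matrix A = [[19, 6], [-39, -11]].
Characteristic polynomial det(A - λI) = λ^2 - 8λ + 25 = 0.
Eigenvalues λ = 4 ± 3i (complex conjugate pair).
For λ=4+3i: an eigenvector is (1,-2) - i(1,-3) = (1 - i, -2 + 3i).
A real fundamental pair from Re and Im of e^((4+3i)t)v: X_1 = e^(4t)(cos(3t)·(1,-2) + sin(3t)·(1,-3)), X_2 = e^(4t)(sin(3t)·(1,-2) - cos(3t)·(1,-3)).
General solution: c_1X_1 + c_2X_2.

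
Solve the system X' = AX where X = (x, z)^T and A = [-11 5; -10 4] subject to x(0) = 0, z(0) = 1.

x(t) = e^(-t) - e^(-6t), z(t) = 2e^(-t) - e^(-6t)

Coefficient matrix A = [[-11, 5], [-10, 4]].
Characteristic polynomial det(A - λI) = λ^2 + 7λ + 6 = 0.
Eigenvalues λ = -1, -6.
For λ=-1: (A-λI) row 1 is [-10, 5], so an eigenvector is (-1, -2).
For λ=-6: (A-λI) row 1 is [-5, 5], so an eigenvector is (1, 1).
General solution: K_1e^(-t)(-1,-2) + K_2e^(-6t)(1,1).
Applying x(0)=0, z(0)=1 gives K_1=-1, K_2=-1.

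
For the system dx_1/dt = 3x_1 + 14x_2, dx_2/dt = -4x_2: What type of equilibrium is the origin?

A = [[3,14],[0,-4]]; det(A-λI) = λ^2 + λ - 12.
λ = 3, -4: opposite signs.

saddle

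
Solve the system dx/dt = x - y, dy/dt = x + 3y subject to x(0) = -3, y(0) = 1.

Coefficient matrix A = [[1, -1], [1, 3]].
Characteristic polynomial det(A - λI) = λ^2 - 4λ + 4 = 0.
Single eigenvalue λ = 2 with algebraic multiplicity 2.
Eigenvector v = (1,-1); generalized eigenvector w with (A-λI)w=v is (-1,0).
General solution: e^(2t)[K_1·v + K_2·(t·v + w)].
Applying x(0)=-3, y(0)=1 gives K_1=-1, K_2=2.

x(t) = 2te^(2t) - 3e^(2t), y(t) = -2te^(2t) + e^(2t)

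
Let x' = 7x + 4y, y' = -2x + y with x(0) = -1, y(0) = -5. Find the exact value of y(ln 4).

A = [[7,4],[-2,1]]; eigenvalues λ = 5, 3.
Eigenvectors: (2,-1) for λ=5, (1,-1) for λ=3.
From the initial condition, c_1 = -6, c_2 = 11.
y(ln 4) = (-6)(4^5)(-1) + (11)(4^3)(-1) = 5440.

5440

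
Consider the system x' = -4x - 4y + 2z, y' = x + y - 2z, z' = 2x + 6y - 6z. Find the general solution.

Coefficient matrix A = [[-4, -4, 2], [1, 1, -2], [2, 6, -6]].
det(A - λI) = 0 gives eigenvalues λ = -4, -3, -2.
For λ=-4: eigenvector (1,-1,-2).
For λ=-3: eigenvector (0,1,2).
For λ=-2: eigenvector (1,-1,-1).
General solution: c_1e^(-4t)(1,-1,-2) + c_2e^(-3t)(0,1,2) + c_3e^(-2t)(1,-1,-1).

x(t) = c_1e^(-4t) + c_3e^(-2t), y(t) = -c_1e^(-4t) + c_2e^(-3t) - c_3e^(-2t), z(t) = -2c_1e^(-4t) + 2c_2e^(-3t) - c_3e^(-2t)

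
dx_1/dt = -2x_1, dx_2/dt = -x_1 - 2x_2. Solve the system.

x_1(t) = -K_2e^(-2t), x_2(t) = K_1e^(-2t) + K_2te^(-2t) - K_2e^(-2t)

Coefficient matrix A = [[-2, 0], [-1, -2]].
Characteristic polynomial det(A - λI) = λ^2 + 4λ + 4 = 0.
Single eigenvalue λ = -2 with algebraic multiplicity 2.
Eigenvector v = (0,1); generalized eigenvector w with (A-λI)w=v is (-1,-1).
General solution: e^(-2t)[K_1·v + K_2·(t·v + w)].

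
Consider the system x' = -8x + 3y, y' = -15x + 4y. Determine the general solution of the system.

x(t) = -C_1e^(-2t)cos(3t) - C_2e^(-2t)sin(3t), y(t) = C_1e^(-2t)sin(3t) - 2C_1e^(-2t)cos(3t) - 2C_2e^(-2t)sin(3t) - C_2e^(-2t)cos(3t)

Coefficient matrix A = [[-8, 3], [-15, 4]].
Characteristic polynomial det(A - λI) = λ^2 + 4λ + 13 = 0.
Eigenvalues λ = -2 ± 3i (complex conjugate pair).
For λ=-2+3i: an eigenvector is (-1,-2) - i(0,1) = (-1, -2 - i).
A real fundamental pair from Re and Im of e^((-2+3i)t)v: X_1 = e^(-2t)(cos(3t)·(-1,-2) + sin(3t)·(0,1)), X_2 = e^(-2t)(sin(3t)·(-1,-2) - cos(3t)·(0,1)).
General solution: C_1X_1 + C_2X_2.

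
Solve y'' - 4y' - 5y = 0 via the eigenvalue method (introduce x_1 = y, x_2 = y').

y(t) = K_1e^(5t) + K_2e^(-t)

Let x_1 = y, x_2 = y'. Then x_1' = x_2 and x_2' = 5x_1 + 4x_2.
A = [[0,1],[5,4]]; det(A-λI) = λ^2 - 4λ - 5.
Eigenvalues λ = 5, -1 with eigenvectors (1,5), (1,-1).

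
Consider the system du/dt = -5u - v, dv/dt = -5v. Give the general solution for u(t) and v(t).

Coefficient matrix A = [[-5, -1], [0, -5]].
Characteristic polynomial det(A - λI) = λ^2 + 10λ + 25 = 0.
Single eigenvalue λ = -5 with algebraic multiplicity 2.
Eigenvector v = (-1,0); generalized eigenvector w with (A-λI)w=v is (3,1).
General solution: e^(-5t)[C_1·v + C_2·(t·v + w)].

u(t) = -C_1e^(-5t) - C_2te^(-5t) + 3C_2e^(-5t), v(t) = C_2e^(-5t)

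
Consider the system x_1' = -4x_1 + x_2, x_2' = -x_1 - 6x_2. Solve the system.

Coefficient matrix A = [[-4, 1], [-1, -6]].
Characteristic polynomial det(A - λI) = λ^2 + 10λ + 25 = 0.
Single eigenvalue λ = -5 with algebraic multiplicity 2.
Eigenvector v = (1,-1); generalized eigenvector w with (A-λI)w=v is (1,0).
General solution: e^(-5t)[K_1·v + K_2·(t·v + w)].

x_1(t) = K_1e^(-5t) + K_2te^(-5t) + K_2e^(-5t), x_2(t) = -K_1e^(-5t) - K_2te^(-5t)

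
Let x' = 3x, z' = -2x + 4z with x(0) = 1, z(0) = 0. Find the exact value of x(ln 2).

8

A = [[3,0],[-2,4]]; eigenvalues λ = 3, 4.
Eigenvectors: (1,2) for λ=3, (0,-1) for λ=4.
From the initial condition, c_1 = 1, c_2 = 2.
x(ln 2) = (1)(2^3)(1) + (2)(2^4)(0) = 8.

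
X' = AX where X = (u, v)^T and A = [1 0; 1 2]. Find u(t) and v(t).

Coefficient matrix A = [[1, 0], [1, 2]].
Characteristic polynomial det(A - λI) = λ^2 - 3λ + 2 = 0.
Eigenvalues λ = 2, 1.
For λ=2: (A-λI) row 1 is [-1, 0], so an eigenvector is (0, -1).
For λ=1: (A-λI) row 2 is [1, 1], so an eigenvector is (1, -1).
General solution: C_1e^(2t)(0,-1) + C_2e^(t)(1,-1).

u(t) = C_2e^(t), v(t) = -C_1e^(2t) - C_2e^(t)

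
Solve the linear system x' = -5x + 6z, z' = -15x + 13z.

Coefficient matrix A = [[-5, 6], [-15, 13]].
Characteristic polynomial det(A - λI) = λ^2 - 8λ + 25 = 0.
Eigenvalues λ = 4 ± 3i (complex conjugate pair).
For λ=4+3i: an eigenvector is (1,1) - i(-1,-2) = (1 + i, 1 + 2i).
A real fundamental pair from Re and Im of e^((4+3i)t)v: X_1 = e^(4t)(cos(3t)·(1,1) + sin(3t)·(-1,-2)), X_2 = e^(4t)(sin(3t)·(1,1) - cos(3t)·(-1,-2)).
General solution: c_1X_1 + c_2X_2.

x(t) = -c_1e^(4t)sin(3t) + c_1e^(4t)cos(3t) + c_2e^(4t)sin(3t) + c_2e^(4t)cos(3t), z(t) = -2c_1e^(4t)sin(3t) + c_1e^(4t)cos(3t) + c_2e^(4t)sin(3t) + 2c_2e^(4t)cos(3t)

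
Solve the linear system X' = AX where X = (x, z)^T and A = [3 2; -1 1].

Coefficient matrix A = [[3, 2], [-1, 1]].
Characteristic polynomial det(A - λI) = λ^2 - 4λ + 5 = 0.
Eigenvalues λ = 2 ± i (complex conjugate pair).
For λ=2+i: an eigenvector is (1,-1) - i(-1,0) = (1 + i, -1).
A real fundamental pair from Re and Im of e^((2+i)t)v: X_1 = e^(2t)(cos(t)·(1,-1) + sin(t)·(-1,0)), X_2 = e^(2t)(sin(t)·(1,-1) - cos(t)·(-1,0)).
General solution: c_1X_1 + c_2X_2.

x(t) = -c_1e^(2t)sin(t) + c_1e^(2t)cos(t) + c_2e^(2t)sin(t) + c_2e^(2t)cos(t), z(t) = -c_1e^(2t)cos(t) - c_2e^(2t)sin(t)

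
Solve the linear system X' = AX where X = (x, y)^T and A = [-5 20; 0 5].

x(t) = C_1e^(-5t) + 2C_2e^(5t), y(t) = C_2e^(5t)

Coefficient matrix A = [[-5, 20], [0, 5]].
Characteristic polynomial det(A - λI) = λ^2 - 25 = 0.
Eigenvalues λ = -5, 5.
For λ=-5: (A-λI) row 1 is [0, 20], so an eigenvector is (1, 0).
For λ=5: (A-λI) row 1 is [-10, 20], so an eigenvector is (2, 1).
General solution: C_1e^(-5t)(1,0) + C_2e^(5t)(2,1).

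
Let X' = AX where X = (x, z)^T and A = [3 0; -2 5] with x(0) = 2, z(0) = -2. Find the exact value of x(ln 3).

A = [[3,0],[-2,5]]; eigenvalues λ = 5, 3.
Eigenvectors: (0,-1) for λ=5, (1,1) for λ=3.
From the initial condition, c_1 = 4, c_2 = 2.
x(ln 3) = (4)(3^5)(0) + (2)(3^3)(1) = 54.

54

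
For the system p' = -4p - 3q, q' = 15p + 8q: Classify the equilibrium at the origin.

unstable spiral

A = [[-4,-3],[15,8]]; det(A-λI) = λ^2 - 4λ + 13.
λ = 2 ± 3i: positive real part.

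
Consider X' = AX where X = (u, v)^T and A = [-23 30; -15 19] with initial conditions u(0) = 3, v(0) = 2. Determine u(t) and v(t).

Coefficient matrix A = [[-23, 30], [-15, 19]].
Characteristic polynomial det(A - λI) = λ^2 + 4λ + 13 = 0.
Eigenvalues λ = -2 ± 3i (complex conjugate pair).
For λ=-2+3i: an eigenvector is (-3,-2) - i(1,1) = (-3 - i, -2 - i).
A real fundamental pair from Re and Im of e^((-2+3i)t)v: X_1 = e^(-2t)(cos(3t)·(-3,-2) + sin(3t)·(1,1)), X_2 = e^(-2t)(sin(3t)·(-3,-2) - cos(3t)·(1,1)).
General solution: K_1X_1 + K_2X_2.
Applying u(0)=3, v(0)=2 gives K_1=-1, K_2=0.

u(t) = -e^(-2t)sin(3t) + 3e^(-2t)cos(3t), v(t) = -e^(-2t)sin(3t) + 2e^(-2t)cos(3t)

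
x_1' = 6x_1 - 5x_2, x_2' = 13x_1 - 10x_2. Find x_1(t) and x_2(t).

x_1(t) = K_1e^(-2t)sin(t) + 2K_1e^(-2t)cos(t) + 2K_2e^(-2t)sin(t) - K_2e^(-2t)cos(t), x_2(t) = 2K_1e^(-2t)sin(t) + 3K_1e^(-2t)cos(t) + 3K_2e^(-2t)sin(t) - 2K_2e^(-2t)cos(t)

Coefficient matrix A = [[6, -5], [13, -10]].
Characteristic polynomial det(A - λI) = λ^2 + 4λ + 5 = 0.
Eigenvalues λ = -2 ± i (complex conjugate pair).
For λ=-2+i: an eigenvector is (2,3) - i(1,2) = (2 - i, 3 - 2i).
A real fundamental pair from Re and Im of e^((-2+i)t)v: X_1 = e^(-2t)(cos(t)·(2,3) + sin(t)·(1,2)), X_2 = e^(-2t)(sin(t)·(2,3) - cos(t)·(1,2)).
General solution: K_1X_1 + K_2X_2.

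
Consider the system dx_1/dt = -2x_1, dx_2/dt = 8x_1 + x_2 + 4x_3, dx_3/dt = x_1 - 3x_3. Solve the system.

Coefficient matrix A = [[-2, 0, 0], [8, 1, 4], [1, 0, -3]].
det(A - λI) = 0 gives eigenvalues λ = 1, -2, -3.
For λ=1: eigenvector (0,1,0).
For λ=-2: eigenvector (1,-4,1).
For λ=-3: eigenvector (0,-1,1).
General solution: C_1e^(t)(0,1,0) + C_2e^(-2t)(1,-4,1) + C_3e^(-3t)(0,-1,1).

x_1(t) = C_2e^(-2t), x_2(t) = C_1e^(t) - 4C_2e^(-2t) - C_3e^(-3t), x_3(t) = C_2e^(-2t) + C_3e^(-3t)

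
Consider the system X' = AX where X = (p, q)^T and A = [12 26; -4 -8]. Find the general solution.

p(t) = 3C_1e^(2t)sin(2t) - 2C_1e^(2t)cos(2t) - 2C_2e^(2t)sin(2t) - 3C_2e^(2t)cos(2t), q(t) = -C_1e^(2t)sin(2t) + C_1e^(2t)cos(2t) + C_2e^(2t)sin(2t) + C_2e^(2t)cos(2t)

Coefficient matrix A = [[12, 26], [-4, -8]].
Characteristic polynomial det(A - λI) = λ^2 - 4λ + 8 = 0.
Eigenvalues λ = 2 ± 2i (complex conjugate pair).
For λ=2+2i: an eigenvector is (-2,1) - i(3,-1) = (-2 - 3i, 1 + i).
A real fundamental pair from Re and Im of e^((2+2i)t)v: X_1 = e^(2t)(cos(2t)·(-2,1) + sin(2t)·(3,-1)), X_2 = e^(2t)(sin(2t)·(-2,1) - cos(2t)·(3,-1)).
General solution: C_1X_1 + C_2X_2.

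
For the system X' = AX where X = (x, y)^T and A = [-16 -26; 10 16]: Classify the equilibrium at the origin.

A = [[-16,-26],[10,16]]; det(A-λI) = λ^2 + 4.
λ = 0 ± 2i: zero real part.

center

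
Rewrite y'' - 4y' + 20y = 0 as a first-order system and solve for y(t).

y(t) = c_1e^(2t)cos(4t) + c_2e^(2t)sin(4t)

Let x_1 = y, x_2 = y'. Then x_1' = x_2 and x_2' = -20x_1 + 4x_2.
A = [[0,1],[-20,4]]; det(A-λI) = λ^2 - 4λ + 20.
Eigenvalues λ = 2 ± 4i.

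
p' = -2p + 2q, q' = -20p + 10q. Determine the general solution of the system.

Coefficient matrix A = [[-2, 2], [-20, 10]].
Characteristic polynomial det(A - λI) = λ^2 - 8λ + 20 = 0.
Eigenvalues λ = 4 ± 2i (complex conjugate pair).
For λ=4+2i: an eigenvector is (1,3) - i(0,-1) = (1, 3 + i).
A real fundamental pair from Re and Im of e^((4+2i)t)v: X_1 = e^(4t)(cos(2t)·(1,3) + sin(2t)·(0,-1)), X_2 = e^(4t)(sin(2t)·(1,3) - cos(2t)·(0,-1)).
General solution: C_1X_1 + C_2X_2.

p(t) = C_1e^(4t)cos(2t) + C_2e^(4t)sin(2t), q(t) = -C_1e^(4t)sin(2t) + 3C_1e^(4t)cos(2t) + 3C_2e^(4t)sin(2t) + C_2e^(4t)cos(2t)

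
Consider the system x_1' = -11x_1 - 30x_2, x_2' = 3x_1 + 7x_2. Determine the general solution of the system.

x_1(t) = 3K_1e^(-2t)sin(3t) - K_1e^(-2t)cos(3t) - K_2e^(-2t)sin(3t) - 3K_2e^(-2t)cos(3t), x_2(t) = -K_1e^(-2t)sin(3t) + K_2e^(-2t)cos(3t)

Coefficient matrix A = [[-11, -30], [3, 7]].
Characteristic polynomial det(A - λI) = λ^2 + 4λ + 13 = 0.
Eigenvalues λ = -2 ± 3i (complex conjugate pair).
For λ=-2+3i: an eigenvector is (-1,0) - i(3,-1) = (-1 - 3i, 0 + i).
A real fundamental pair from Re and Im of e^((-2+3i)t)v: X_1 = e^(-2t)(cos(3t)·(-1,0) + sin(3t)·(3,-1)), X_2 = e^(-2t)(sin(3t)·(-1,0) - cos(3t)·(3,-1)).
General solution: K_1X_1 + K_2X_2.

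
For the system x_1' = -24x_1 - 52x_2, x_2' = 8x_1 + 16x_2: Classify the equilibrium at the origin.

A = [[-24,-52],[8,16]]; det(A-λI) = λ^2 + 8λ + 32.
λ = -4 ± 4i: negative real part.

stable spiral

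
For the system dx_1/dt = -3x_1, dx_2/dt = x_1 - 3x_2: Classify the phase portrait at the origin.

stable improper node

A = [[-3,0],[1,-3]]; det(A-λI) = λ^2 + 6λ + 9.
repeated λ = -3 with a single eigenvector.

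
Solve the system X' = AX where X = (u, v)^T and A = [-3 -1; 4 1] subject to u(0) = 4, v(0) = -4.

u(t) = -4te^(-t) + 4e^(-t), v(t) = 8te^(-t) - 4e^(-t)

Coefficient matrix A = [[-3, -1], [4, 1]].
Characteristic polynomial det(A - λI) = λ^2 + 2λ + 1 = 0.
Single eigenvalue λ = -1 with algebraic multiplicity 2.
Eigenvector v = (1,-2); generalized eigenvector w with (A-λI)w=v is (1,-3).
General solution: e^(-t)[C_1·v + C_2·(t·v + w)].
Applying u(0)=4, v(0)=-4 gives C_1=8, C_2=-4.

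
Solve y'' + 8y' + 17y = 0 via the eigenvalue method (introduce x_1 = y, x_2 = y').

Let x_1 = y, x_2 = y'. Then x_1' = x_2 and x_2' = -17x_1 - 8x_2.
A = [[0,1],[-17,-8]]; det(A-λI) = λ^2 + 8λ + 17.
Eigenvalues λ = -4 ± i.

y(t) = K_1e^(-4t)cos(t) + K_2e^(-4t)sin(t)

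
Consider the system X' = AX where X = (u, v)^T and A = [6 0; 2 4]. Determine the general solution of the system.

u(t) = C_2e^(6t), v(t) = -C_1e^(4t) + C_2e^(6t)

Coefficient matrix A = [[6, 0], [2, 4]].
Characteristic polynomial det(A - λI) = λ^2 - 10λ + 24 = 0.
Eigenvalues λ = 4, 6.
For λ=4: (A-λI) row 1 is [2, 0], so an eigenvector is (0, -1).
For λ=6: (A-λI) row 2 is [2, -2], so an eigenvector is (1, 1).
General solution: C_1e^(4t)(0,-1) + C_2e^(6t)(1,1).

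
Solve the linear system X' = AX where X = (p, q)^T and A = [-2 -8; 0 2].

Coefficient matrix A = [[-2, -8], [0, 2]].
Characteristic polynomial det(A - λI) = λ^2 - 4 = 0.
Eigenvalues λ = -2, 2.
For λ=-2: (A-λI) row 1 is [0, -8], so an eigenvector is (1, 0).
For λ=2: (A-λI) row 1 is [-4, -8], so an eigenvector is (2, -1).
General solution: C_1e^(-2t)(1,0) + C_2e^(2t)(2,-1).

p(t) = C_1e^(-2t) + 2C_2e^(2t), q(t) = -C_2e^(2t)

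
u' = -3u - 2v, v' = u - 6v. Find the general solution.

u(t) = 2c_1e^(-4t) - c_2e^(-5t), v(t) = c_1e^(-4t) - c_2e^(-5t)

Coefficient matrix A = [[-3, -2], [1, -6]].
Characteristic polynomial det(A - λI) = λ^2 + 9λ + 20 = 0.
Eigenvalues λ = -4, -5.
For λ=-4: (A-λI) row 1 is [1, -2], so an eigenvector is (2, 1).
For λ=-5: (A-λI) row 1 is [2, -2], so an eigenvector is (-1, -1).
General solution: c_1e^(-4t)(2,1) + c_2e^(-5t)(-1,-1).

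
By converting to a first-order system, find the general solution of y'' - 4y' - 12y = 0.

y(t) = K_1e^(-2t) + K_2e^(6t)

Let x_1 = y, x_2 = y'. Then x_1' = x_2 and x_2' = 12x_1 + 4x_2.
A = [[0,1],[12,4]]; det(A-λI) = λ^2 - 4λ - 12.
Eigenvalues λ = -2, 6 with eigenvectors (1,-2), (1,6).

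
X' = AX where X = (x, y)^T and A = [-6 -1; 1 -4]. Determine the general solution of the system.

x(t) = C_1e^(-5t) + C_2te^(-5t) + 2C_2e^(-5t), y(t) = -C_1e^(-5t) - C_2te^(-5t) - 3C_2e^(-5t)

Coefficient matrix A = [[-6, -1], [1, -4]].
Characteristic polynomial det(A - λI) = λ^2 + 10λ + 25 = 0.
Single eigenvalue λ = -5 with algebraic multiplicity 2.
Eigenvector v = (1,-1); generalized eigenvector w with (A-λI)w=v is (2,-3).
General solution: e^(-5t)[C_1·v + C_2·(t·v + w)].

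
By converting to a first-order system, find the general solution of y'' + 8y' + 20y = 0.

y(t) = C_1e^(-4t)cos(2t) + C_2e^(-4t)sin(2t)

Let x_1 = y, x_2 = y'. Then x_1' = x_2 and x_2' = -20x_1 - 8x_2.
A = [[0,1],[-20,-8]]; det(A-λI) = λ^2 + 8λ + 20.
Eigenvalues λ = -4 ± 2i.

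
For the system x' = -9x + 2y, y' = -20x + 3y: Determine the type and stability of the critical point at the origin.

stable spiral

A = [[-9,2],[-20,3]]; det(A-λI) = λ^2 + 6λ + 13.
λ = -3 ± 2i: negative real part.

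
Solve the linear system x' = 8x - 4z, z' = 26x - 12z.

Coefficient matrix A = [[8, -4], [26, -12]].
Characteristic polynomial det(A - λI) = λ^2 + 4λ + 8 = 0.
Eigenvalues λ = -2 ± 2i (complex conjugate pair).
For λ=-2+2i: an eigenvector is (-1,-3) - i(1,2) = (-1 - i, -3 - 2i).
A real fundamental pair from Re and Im of e^((-2+2i)t)v: X_1 = e^(-2t)(cos(2t)·(-1,-3) + sin(2t)·(1,2)), X_2 = e^(-2t)(sin(2t)·(-1,-3) - cos(2t)·(1,2)).
General solution: K_1X_1 + K_2X_2.

x(t) = K_1e^(-2t)sin(2t) - K_1e^(-2t)cos(2t) - K_2e^(-2t)sin(2t) - K_2e^(-2t)cos(2t), z(t) = 2K_1e^(-2t)sin(2t) - 3K_1e^(-2t)cos(2t) - 3K_2e^(-2t)sin(2t) - 2K_2e^(-2t)cos(2t)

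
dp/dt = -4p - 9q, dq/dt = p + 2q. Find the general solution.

p(t) = -3C_1e^(-t) - 3C_2te^(-t) + C_2e^(-t), q(t) = C_1e^(-t) + C_2te^(-t)

Coefficient matrix A = [[-4, -9], [1, 2]].
Characteristic polynomial det(A - λI) = λ^2 + 2λ + 1 = 0.
Single eigenvalue λ = -1 with algebraic multiplicity 2.
Eigenvector v = (-3,1); generalized eigenvector w with (A-λI)w=v is (1,0).
General solution: e^(-t)[C_1·v + C_2·(t·v + w)].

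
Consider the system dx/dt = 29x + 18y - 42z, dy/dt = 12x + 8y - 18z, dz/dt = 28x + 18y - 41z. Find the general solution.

Coefficient matrix A = [[29, 18, -42], [12, 8, -18], [28, 18, -41]].
det(A - λI) = 0 gives eigenvalues λ = -1, -4, 1.
For λ=-1: eigenvector (-3,-2,-3).
For λ=-4: eigenvector (2,1,2).
For λ=1: eigenvector (3,0,2).
General solution: c_1e^(-t)(-3,-2,-3) + c_2e^(-4t)(2,1,2) + c_3e^(t)(3,0,2).

x(t) = -3c_1e^(-t) + 2c_2e^(-4t) + 3c_3e^(t), y(t) = -2c_1e^(-t) + c_2e^(-4t), z(t) = -3c_1e^(-t) + 2c_2e^(-4t) + 2c_3e^(t)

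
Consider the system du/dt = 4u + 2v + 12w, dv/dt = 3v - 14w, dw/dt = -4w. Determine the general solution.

Coefficient matrix A = [[4, 2, 12], [0, 3, -14], [0, 0, -4]].
det(A - λI) = 0 gives eigenvalues λ = 4, 3, -4.
For λ=4: eigenvector (1,0,0).
For λ=3: eigenvector (-2,1,0).
For λ=-4: eigenvector (-2,2,1).
General solution: c_1e^(4t)(1,0,0) + c_2e^(3t)(-2,1,0) + c_3e^(-4t)(-2,2,1).

u(t) = c_1e^(4t) - 2c_2e^(3t) - 2c_3e^(-4t), v(t) = c_2e^(3t) + 2c_3e^(-4t), w(t) = c_3e^(-4t)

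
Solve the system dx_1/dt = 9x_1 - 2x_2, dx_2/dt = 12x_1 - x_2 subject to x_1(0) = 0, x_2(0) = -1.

x_1(t) = e^(5t) - e^(3t), x_2(t) = 2e^(5t) - 3e^(3t)

Coefficient matrix A = [[9, -2], [12, -1]].
Characteristic polynomial det(A - λI) = λ^2 - 8λ + 15 = 0.
Eigenvalues λ = 3, 5.
For λ=3: (A-λI) row 1 is [6, -2], so an eigenvector is (1, 3).
For λ=5: (A-λI) row 1 is [4, -2], so an eigenvector is (1, 2).
General solution: c_1e^(3t)(1,3) + c_2e^(5t)(1,2).
Applying x_1(0)=0, x_2(0)=-1 gives c_1=-1, c_2=1.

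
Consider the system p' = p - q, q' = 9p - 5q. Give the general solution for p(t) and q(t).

p(t) = C_1e^(-2t) + C_2te^(-2t) + C_2e^(-2t), q(t) = 3C_1e^(-2t) + 3C_2te^(-2t) + 2C_2e^(-2t)

Coefficient matrix A = [[1, -1], [9, -5]].
Characteristic polynomial det(A - λI) = λ^2 + 4λ + 4 = 0.
Single eigenvalue λ = -2 with algebraic multiplicity 2.
Eigenvector v = (1,3); generalized eigenvector w with (A-λI)w=v is (1,2).
General solution: e^(-2t)[C_1·v + C_2·(t·v + w)].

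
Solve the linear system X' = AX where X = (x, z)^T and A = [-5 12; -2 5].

x(t) = -2K_1e^(t) - 3K_2e^(-t), z(t) = -K_1e^(t) - K_2e^(-t)

Coefficient matrix A = [[-5, 12], [-2, 5]].
Characteristic polynomial det(A - λI) = λ^2 - 1 = 0.
Eigenvalues λ = 1, -1.
For λ=1: (A-λI) row 1 is [-6, 12], so an eigenvector is (-2, -1).
For λ=-1: (A-λI) row 1 is [-4, 12], so an eigenvector is (-3, -1).
General solution: K_1e^(t)(-2,-1) + K_2e^(-t)(-3,-1).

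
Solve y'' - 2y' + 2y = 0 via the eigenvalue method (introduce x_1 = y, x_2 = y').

y(t) = C_1e^(t)cos(t) + C_2e^(t)sin(t)

Let x_1 = y, x_2 = y'. Then x_1' = x_2 and x_2' = -2x_1 + 2x_2.
A = [[0,1],[-2,2]]; det(A-λI) = λ^2 - 2λ + 2.
Eigenvalues λ = 1 ± i.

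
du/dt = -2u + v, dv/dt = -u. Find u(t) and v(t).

Coefficient matrix A = [[-2, 1], [-1, 0]].
Characteristic polynomial det(A - λI) = λ^2 + 2λ + 1 = 0.
Single eigenvalue λ = -1 with algebraic multiplicity 2.
Eigenvector v = (1,1); generalized eigenvector w with (A-λI)w=v is (2,3).
General solution: e^(-t)[K_1·v + K_2·(t·v + w)].

u(t) = K_1e^(-t) + K_2te^(-t) + 2K_2e^(-t), v(t) = K_1e^(-t) + K_2te^(-t) + 3K_2e^(-t)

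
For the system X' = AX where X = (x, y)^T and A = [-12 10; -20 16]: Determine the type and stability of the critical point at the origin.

unstable spiral

A = [[-12,10],[-20,16]]; det(A-λI) = λ^2 - 4λ + 8.
λ = 2 ± 2i: positive real part.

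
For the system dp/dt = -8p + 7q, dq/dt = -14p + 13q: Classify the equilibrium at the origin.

A = [[-8,7],[-14,13]]; det(A-λI) = λ^2 - 5λ - 6.
λ = -1, 6: opposite signs.

saddle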